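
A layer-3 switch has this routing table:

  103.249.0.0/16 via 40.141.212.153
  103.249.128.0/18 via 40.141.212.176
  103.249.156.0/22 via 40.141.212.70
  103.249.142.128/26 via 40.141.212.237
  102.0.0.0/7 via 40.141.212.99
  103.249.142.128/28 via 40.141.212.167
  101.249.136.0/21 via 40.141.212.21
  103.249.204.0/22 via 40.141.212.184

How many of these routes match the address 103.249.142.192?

3

Prefixes containing 103.249.142.192:
  102.0.0.0/7 (102.0.0.0 - 103.255.255.255)
  103.249.0.0/16 (103.249.0.0 - 103.249.255.255)
  103.249.128.0/18 (103.249.128.0 - 103.249.191.255)
Total matching entries: 3.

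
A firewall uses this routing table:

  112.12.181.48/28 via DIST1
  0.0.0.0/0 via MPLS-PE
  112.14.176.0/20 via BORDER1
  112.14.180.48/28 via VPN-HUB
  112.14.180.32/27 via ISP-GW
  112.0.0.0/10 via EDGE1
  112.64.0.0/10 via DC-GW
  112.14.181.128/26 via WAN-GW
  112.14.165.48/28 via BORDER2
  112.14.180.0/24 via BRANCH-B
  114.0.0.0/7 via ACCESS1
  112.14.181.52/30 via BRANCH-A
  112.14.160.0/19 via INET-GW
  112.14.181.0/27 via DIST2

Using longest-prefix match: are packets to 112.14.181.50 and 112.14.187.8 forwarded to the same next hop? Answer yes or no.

yes

112.14.181.50: longest match 112.14.176.0/20 -> BORDER1
112.14.187.8: longest match 112.14.176.0/20 -> BORDER1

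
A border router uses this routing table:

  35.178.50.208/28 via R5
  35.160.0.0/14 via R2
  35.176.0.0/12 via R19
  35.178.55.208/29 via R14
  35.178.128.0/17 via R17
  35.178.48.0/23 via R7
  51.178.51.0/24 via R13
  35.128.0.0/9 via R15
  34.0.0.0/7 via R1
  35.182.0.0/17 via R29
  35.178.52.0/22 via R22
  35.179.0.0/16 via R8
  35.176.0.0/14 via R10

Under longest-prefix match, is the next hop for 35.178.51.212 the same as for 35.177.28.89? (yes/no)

35.178.51.212: longest match 35.176.0.0/14 -> R10
35.177.28.89: longest match 35.176.0.0/14 -> R10

yes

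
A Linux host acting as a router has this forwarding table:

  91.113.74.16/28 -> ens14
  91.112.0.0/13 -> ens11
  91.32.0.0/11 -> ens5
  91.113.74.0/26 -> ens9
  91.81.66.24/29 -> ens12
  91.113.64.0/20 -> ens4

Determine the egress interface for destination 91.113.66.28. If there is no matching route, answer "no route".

Routes whose prefix contains 91.113.66.28:
  91.112.0.0/13 (91.112.0.0 - 91.119.255.255) -> ens11
  91.113.64.0/20 (91.113.64.0 - 91.113.79.255) -> ens4
More-specific entries that do NOT match:
  91.81.66.24/29 (91.81.66.24 - 91.81.66.31) does not contain 91.113.66.28
  91.113.74.16/28 (91.113.74.16 - 91.113.74.31) does not contain 91.113.66.28
  91.113.74.0/26 (91.113.74.0 - 91.113.74.63) does not contain 91.113.66.28
Longest matching prefix is /20 -> interface ens4.

ens4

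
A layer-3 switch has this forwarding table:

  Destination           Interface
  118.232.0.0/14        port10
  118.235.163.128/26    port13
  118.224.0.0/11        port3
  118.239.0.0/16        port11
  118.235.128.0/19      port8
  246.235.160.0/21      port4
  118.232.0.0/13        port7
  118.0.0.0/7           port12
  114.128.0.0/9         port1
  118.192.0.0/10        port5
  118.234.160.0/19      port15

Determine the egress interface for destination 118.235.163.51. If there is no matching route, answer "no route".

port10

Routes whose prefix contains 118.235.163.51:
  118.0.0.0/7 (118.0.0.0 - 119.255.255.255) -> port12
  118.192.0.0/10 (118.192.0.0 - 118.255.255.255) -> port5
  118.224.0.0/11 (118.224.0.0 - 118.255.255.255) -> port3
  118.232.0.0/13 (118.232.0.0 - 118.239.255.255) -> port7
  118.232.0.0/14 (118.232.0.0 - 118.235.255.255) -> port10
More-specific entries that do NOT match:
  118.235.163.128/26 (118.235.163.128 - 118.235.163.191) does not contain 118.235.163.51
  246.235.160.0/21 (246.235.160.0 - 246.235.167.255) does not contain 118.235.163.51
  118.235.128.0/19 (118.235.128.0 - 118.235.159.255) does not contain 118.235.163.51
  118.234.160.0/19 (118.234.160.0 - 118.234.191.255) does not contain 118.235.163.51
  118.239.0.0/16 (118.239.0.0 - 118.239.255.255) does not contain 118.235.163.51
Longest matching prefix is /14 -> interface port10.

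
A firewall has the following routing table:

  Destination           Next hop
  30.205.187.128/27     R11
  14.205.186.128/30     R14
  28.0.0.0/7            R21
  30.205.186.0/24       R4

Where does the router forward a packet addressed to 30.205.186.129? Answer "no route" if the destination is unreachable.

R4

Routes whose prefix contains 30.205.186.129:
  30.205.186.0/24 (30.205.186.0 - 30.205.186.255) -> R4
More-specific entries that do NOT match:
  14.205.186.128/30 (14.205.186.128 - 14.205.186.131) does not contain 30.205.186.129
  30.205.187.128/27 (30.205.187.128 - 30.205.187.159) does not contain 30.205.186.129
Longest matching prefix is /24 -> next hop R4.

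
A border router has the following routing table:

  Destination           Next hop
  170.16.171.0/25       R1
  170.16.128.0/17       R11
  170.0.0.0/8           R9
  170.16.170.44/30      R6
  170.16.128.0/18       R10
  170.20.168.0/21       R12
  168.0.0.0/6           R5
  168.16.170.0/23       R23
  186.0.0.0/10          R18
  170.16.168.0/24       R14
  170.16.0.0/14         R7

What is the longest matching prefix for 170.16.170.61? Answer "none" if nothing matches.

170.16.128.0/18

Entries matching 170.16.170.61:
  168.0.0.0/6 (168.0.0.0 - 171.255.255.255)
  170.0.0.0/8 (170.0.0.0 - 170.255.255.255)
  170.16.0.0/14 (170.16.0.0 - 170.19.255.255)
  170.16.128.0/17 (170.16.128.0 - 170.16.255.255)
  170.16.128.0/18 (170.16.128.0 - 170.16.191.255)
Most specific is 170.16.128.0/18.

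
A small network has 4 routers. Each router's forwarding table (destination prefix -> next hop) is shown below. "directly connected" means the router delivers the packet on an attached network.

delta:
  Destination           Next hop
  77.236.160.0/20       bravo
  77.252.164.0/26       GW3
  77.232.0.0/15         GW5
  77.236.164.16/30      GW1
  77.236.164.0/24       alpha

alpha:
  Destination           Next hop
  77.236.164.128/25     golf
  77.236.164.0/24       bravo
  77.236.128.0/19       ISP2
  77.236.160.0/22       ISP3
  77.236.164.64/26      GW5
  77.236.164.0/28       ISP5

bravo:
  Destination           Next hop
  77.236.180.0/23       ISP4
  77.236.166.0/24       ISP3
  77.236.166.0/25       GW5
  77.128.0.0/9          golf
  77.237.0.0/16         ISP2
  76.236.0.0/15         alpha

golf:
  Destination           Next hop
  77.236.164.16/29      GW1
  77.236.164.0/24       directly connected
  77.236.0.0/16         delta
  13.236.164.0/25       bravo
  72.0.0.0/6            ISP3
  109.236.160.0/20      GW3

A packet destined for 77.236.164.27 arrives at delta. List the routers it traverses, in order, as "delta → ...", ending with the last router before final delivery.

At delta: longest match for 77.236.164.27 is 77.236.164.0/24 -> alpha
At alpha: longest match for 77.236.164.27 is 77.236.164.0/24 -> bravo
At bravo: longest match for 77.236.164.27 is 77.128.0.0/9 -> golf
At golf: longest match for 77.236.164.27 is 77.236.164.0/24 -> directly connected

delta → alpha → bravo → golf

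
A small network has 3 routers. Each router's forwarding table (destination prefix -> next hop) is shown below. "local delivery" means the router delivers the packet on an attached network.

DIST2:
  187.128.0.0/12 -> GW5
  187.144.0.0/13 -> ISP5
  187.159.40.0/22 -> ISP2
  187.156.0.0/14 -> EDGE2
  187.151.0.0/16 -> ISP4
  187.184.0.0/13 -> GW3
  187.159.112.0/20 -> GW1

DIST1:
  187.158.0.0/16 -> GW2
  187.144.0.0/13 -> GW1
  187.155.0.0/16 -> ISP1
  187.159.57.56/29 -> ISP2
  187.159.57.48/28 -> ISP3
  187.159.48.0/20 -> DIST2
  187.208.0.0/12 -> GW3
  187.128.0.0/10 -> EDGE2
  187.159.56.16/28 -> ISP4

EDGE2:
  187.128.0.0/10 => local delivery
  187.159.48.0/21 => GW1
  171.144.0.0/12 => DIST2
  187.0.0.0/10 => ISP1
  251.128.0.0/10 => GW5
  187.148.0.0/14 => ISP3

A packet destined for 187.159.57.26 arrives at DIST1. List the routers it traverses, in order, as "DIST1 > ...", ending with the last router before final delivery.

At DIST1: longest match for 187.159.57.26 is 187.159.48.0/20 -> DIST2
At DIST2: longest match for 187.159.57.26 is 187.156.0.0/14 -> EDGE2
At EDGE2: longest match for 187.159.57.26 is 187.128.0.0/10 -> local delivery

DIST1 > DIST2 > EDGE2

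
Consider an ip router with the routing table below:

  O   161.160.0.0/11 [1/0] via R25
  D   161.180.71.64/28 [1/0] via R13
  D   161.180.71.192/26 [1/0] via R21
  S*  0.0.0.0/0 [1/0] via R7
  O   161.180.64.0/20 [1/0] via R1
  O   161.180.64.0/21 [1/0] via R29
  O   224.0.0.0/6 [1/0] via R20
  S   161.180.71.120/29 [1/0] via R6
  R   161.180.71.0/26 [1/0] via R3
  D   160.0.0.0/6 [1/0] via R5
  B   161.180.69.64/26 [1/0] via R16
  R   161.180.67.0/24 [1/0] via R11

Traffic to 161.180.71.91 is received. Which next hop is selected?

R29

Routes whose prefix contains 161.180.71.91:
  0.0.0.0/0 (default, matches everything) -> R7
  160.0.0.0/6 (160.0.0.0 - 163.255.255.255) -> R5
  161.160.0.0/11 (161.160.0.0 - 161.191.255.255) -> R25
  161.180.64.0/20 (161.180.64.0 - 161.180.79.255) -> R1
  161.180.64.0/21 (161.180.64.0 - 161.180.71.255) -> R29
More-specific entries that do NOT match:
  161.180.71.120/29 (161.180.71.120 - 161.180.71.127) does not contain 161.180.71.91
  161.180.71.64/28 (161.180.71.64 - 161.180.71.79) does not contain 161.180.71.91
  161.180.71.192/26 (161.180.71.192 - 161.180.71.255) does not contain 161.180.71.91
  161.180.71.0/26 (161.180.71.0 - 161.180.71.63) does not contain 161.180.71.91
  161.180.69.64/26 (161.180.69.64 - 161.180.69.127) does not contain 161.180.71.91
  161.180.67.0/24 (161.180.67.0 - 161.180.67.255) does not contain 161.180.71.91
Longest matching prefix is /21 -> next hop R29.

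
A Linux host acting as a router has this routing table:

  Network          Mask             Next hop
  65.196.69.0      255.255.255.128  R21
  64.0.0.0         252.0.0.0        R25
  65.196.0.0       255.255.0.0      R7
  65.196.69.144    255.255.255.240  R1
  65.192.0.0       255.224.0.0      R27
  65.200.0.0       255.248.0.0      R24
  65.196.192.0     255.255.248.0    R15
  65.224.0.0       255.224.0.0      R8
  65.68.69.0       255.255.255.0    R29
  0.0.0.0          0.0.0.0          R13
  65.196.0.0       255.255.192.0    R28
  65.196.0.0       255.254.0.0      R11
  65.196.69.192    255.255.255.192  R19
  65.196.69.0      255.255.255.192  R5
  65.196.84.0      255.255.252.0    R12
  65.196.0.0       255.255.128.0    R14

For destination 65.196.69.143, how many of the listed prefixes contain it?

6

Prefixes containing 65.196.69.143:
  0.0.0.0/0 (default, matches everything)
  64.0.0.0/6 (64.0.0.0 - 67.255.255.255)
  65.192.0.0/11 (65.192.0.0 - 65.223.255.255)
  65.196.0.0/15 (65.196.0.0 - 65.197.255.255)
  65.196.0.0/16 (65.196.0.0 - 65.196.255.255)
  65.196.0.0/17 (65.196.0.0 - 65.196.127.255)
Total matching entries: 6.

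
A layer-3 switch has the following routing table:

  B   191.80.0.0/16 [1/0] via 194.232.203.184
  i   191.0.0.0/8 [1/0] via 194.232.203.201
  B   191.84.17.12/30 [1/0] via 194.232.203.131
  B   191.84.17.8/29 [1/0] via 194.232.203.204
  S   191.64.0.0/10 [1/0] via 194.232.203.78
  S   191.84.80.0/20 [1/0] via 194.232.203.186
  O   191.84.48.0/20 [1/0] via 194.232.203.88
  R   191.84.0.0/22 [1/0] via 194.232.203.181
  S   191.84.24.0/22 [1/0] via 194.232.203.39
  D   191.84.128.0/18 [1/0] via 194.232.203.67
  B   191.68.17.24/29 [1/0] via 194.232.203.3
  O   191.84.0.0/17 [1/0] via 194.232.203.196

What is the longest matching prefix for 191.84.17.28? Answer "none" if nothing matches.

191.84.0.0/17

Entries matching 191.84.17.28:
  191.0.0.0/8 (191.0.0.0 - 191.255.255.255)
  191.64.0.0/10 (191.64.0.0 - 191.127.255.255)
  191.84.0.0/17 (191.84.0.0 - 191.84.127.255)
Most specific is 191.84.0.0/17.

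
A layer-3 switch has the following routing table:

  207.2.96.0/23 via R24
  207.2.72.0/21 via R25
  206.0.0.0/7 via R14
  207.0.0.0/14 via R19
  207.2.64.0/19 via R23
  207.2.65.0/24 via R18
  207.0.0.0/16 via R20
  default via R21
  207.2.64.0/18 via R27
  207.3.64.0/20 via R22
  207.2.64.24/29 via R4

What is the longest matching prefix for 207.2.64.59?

Entries matching 207.2.64.59:
  0.0.0.0/0 (default, matches everything)
  206.0.0.0/7 (206.0.0.0 - 207.255.255.255)
  207.0.0.0/14 (207.0.0.0 - 207.3.255.255)
  207.2.64.0/18 (207.2.64.0 - 207.2.127.255)
  207.2.64.0/19 (207.2.64.0 - 207.2.95.255)
Most specific is 207.2.64.0/19.

207.2.64.0/19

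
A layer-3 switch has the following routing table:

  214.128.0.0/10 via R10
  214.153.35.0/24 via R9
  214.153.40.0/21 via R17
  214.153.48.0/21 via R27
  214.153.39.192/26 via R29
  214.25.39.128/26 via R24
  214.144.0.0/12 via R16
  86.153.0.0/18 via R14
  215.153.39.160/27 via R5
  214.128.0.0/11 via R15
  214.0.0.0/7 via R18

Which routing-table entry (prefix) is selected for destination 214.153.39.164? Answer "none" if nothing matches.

214.144.0.0/12

Entries matching 214.153.39.164:
  214.0.0.0/7 (214.0.0.0 - 215.255.255.255)
  214.128.0.0/10 (214.128.0.0 - 214.191.255.255)
  214.128.0.0/11 (214.128.0.0 - 214.159.255.255)
  214.144.0.0/12 (214.144.0.0 - 214.159.255.255)
Most specific is 214.144.0.0/12.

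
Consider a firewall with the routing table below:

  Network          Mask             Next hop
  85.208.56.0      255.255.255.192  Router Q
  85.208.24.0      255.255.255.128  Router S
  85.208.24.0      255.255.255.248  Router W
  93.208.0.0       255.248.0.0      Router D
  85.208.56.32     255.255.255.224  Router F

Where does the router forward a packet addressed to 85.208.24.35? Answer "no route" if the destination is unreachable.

Router S

Routes whose prefix contains 85.208.24.35:
  85.208.24.0/25 (85.208.24.0 - 85.208.24.127) -> Router S
More-specific entries that do NOT match:
  85.208.24.0/29 (85.208.24.0 - 85.208.24.7) does not contain 85.208.24.35
  85.208.56.32/27 (85.208.56.32 - 85.208.56.63) does not contain 85.208.24.35
  85.208.56.0/26 (85.208.56.0 - 85.208.56.63) does not contain 85.208.24.35
Longest matching prefix is /25 -> next hop Router S.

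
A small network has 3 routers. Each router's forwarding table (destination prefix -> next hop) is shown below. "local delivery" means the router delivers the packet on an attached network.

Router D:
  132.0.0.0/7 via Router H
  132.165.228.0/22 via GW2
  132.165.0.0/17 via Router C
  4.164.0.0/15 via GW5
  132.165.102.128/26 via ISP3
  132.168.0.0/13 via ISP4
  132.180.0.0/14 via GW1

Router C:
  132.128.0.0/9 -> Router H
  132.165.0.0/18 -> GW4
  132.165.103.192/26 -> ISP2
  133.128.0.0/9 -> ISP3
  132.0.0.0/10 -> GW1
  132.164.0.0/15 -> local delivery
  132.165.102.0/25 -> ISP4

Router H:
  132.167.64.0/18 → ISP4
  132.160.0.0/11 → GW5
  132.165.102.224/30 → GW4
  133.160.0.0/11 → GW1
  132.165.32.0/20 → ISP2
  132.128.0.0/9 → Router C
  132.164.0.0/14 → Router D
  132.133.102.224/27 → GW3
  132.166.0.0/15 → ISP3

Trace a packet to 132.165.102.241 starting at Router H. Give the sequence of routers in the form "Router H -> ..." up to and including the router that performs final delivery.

At Router H: longest match for 132.165.102.241 is 132.164.0.0/14 -> Router D
At Router D: longest match for 132.165.102.241 is 132.165.0.0/17 -> Router C
At Router C: longest match for 132.165.102.241 is 132.164.0.0/15 -> local delivery

Router H -> Router D -> Router C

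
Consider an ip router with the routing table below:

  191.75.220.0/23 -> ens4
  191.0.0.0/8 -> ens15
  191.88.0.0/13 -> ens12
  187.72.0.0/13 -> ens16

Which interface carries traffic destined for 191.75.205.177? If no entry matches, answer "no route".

ens15

Routes whose prefix contains 191.75.205.177:
  191.0.0.0/8 (191.0.0.0 - 191.255.255.255) -> ens15
More-specific entries that do NOT match:
  191.75.220.0/23 (191.75.220.0 - 191.75.221.255) does not contain 191.75.205.177
  191.88.0.0/13 (191.88.0.0 - 191.95.255.255) does not contain 191.75.205.177
  187.72.0.0/13 (187.72.0.0 - 187.79.255.255) does not contain 191.75.205.177
Longest matching prefix is /8 -> interface ens15.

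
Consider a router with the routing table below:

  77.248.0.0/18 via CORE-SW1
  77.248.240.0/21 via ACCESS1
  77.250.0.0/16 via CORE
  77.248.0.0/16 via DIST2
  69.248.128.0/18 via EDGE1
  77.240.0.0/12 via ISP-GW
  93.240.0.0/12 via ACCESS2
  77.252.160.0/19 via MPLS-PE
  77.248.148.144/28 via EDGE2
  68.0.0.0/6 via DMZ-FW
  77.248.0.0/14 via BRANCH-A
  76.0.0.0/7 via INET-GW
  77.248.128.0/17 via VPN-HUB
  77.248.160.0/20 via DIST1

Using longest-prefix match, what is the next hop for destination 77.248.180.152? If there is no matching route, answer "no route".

VPN-HUB

Routes whose prefix contains 77.248.180.152:
  76.0.0.0/7 (76.0.0.0 - 77.255.255.255) -> INET-GW
  77.240.0.0/12 (77.240.0.0 - 77.255.255.255) -> ISP-GW
  77.248.0.0/14 (77.248.0.0 - 77.251.255.255) -> BRANCH-A
  77.248.0.0/16 (77.248.0.0 - 77.248.255.255) -> DIST2
  77.248.128.0/17 (77.248.128.0 - 77.248.255.255) -> VPN-HUB
More-specific entries that do NOT match:
  77.248.148.144/28 (77.248.148.144 - 77.248.148.159) does not contain 77.248.180.152
  77.248.240.0/21 (77.248.240.0 - 77.248.247.255) does not contain 77.248.180.152
  77.248.160.0/20 (77.248.160.0 - 77.248.175.255) does not contain 77.248.180.152
  77.252.160.0/19 (77.252.160.0 - 77.252.191.255) does not contain 77.248.180.152
  77.248.0.0/18 (77.248.0.0 - 77.248.63.255) does not contain 77.248.180.152
  69.248.128.0/18 (69.248.128.0 - 69.248.191.255) does not contain 77.248.180.152
Longest matching prefix is /17 -> next hop VPN-HUB.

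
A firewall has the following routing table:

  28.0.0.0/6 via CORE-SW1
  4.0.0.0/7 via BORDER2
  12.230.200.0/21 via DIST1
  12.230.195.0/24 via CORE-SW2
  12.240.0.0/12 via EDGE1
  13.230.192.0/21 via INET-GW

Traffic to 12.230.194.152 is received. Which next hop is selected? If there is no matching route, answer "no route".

no route

No entry's prefix contains 12.230.194.152; there is no default route.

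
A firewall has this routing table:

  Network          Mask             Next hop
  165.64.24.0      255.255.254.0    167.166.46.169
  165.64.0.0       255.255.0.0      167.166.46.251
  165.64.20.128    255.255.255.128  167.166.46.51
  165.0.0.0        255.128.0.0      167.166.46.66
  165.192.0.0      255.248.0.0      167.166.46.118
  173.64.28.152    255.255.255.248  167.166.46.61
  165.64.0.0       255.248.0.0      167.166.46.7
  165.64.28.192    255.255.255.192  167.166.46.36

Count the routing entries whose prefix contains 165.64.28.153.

Prefixes containing 165.64.28.153:
  165.0.0.0/9 (165.0.0.0 - 165.127.255.255)
  165.64.0.0/13 (165.64.0.0 - 165.71.255.255)
  165.64.0.0/16 (165.64.0.0 - 165.64.255.255)
Total matching entries: 3.

3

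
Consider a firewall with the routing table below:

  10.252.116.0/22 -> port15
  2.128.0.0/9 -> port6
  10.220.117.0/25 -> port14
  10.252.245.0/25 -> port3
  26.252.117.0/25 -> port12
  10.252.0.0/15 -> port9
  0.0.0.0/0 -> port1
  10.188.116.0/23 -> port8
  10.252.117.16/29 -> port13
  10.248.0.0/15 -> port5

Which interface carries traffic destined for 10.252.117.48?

Routes whose prefix contains 10.252.117.48:
  0.0.0.0/0 (default, matches everything) -> port1
  10.252.0.0/15 (10.252.0.0 - 10.253.255.255) -> port9
  10.252.116.0/22 (10.252.116.0 - 10.252.119.255) -> port15
More-specific entries that do NOT match:
  10.252.117.16/29 (10.252.117.16 - 10.252.117.23) does not contain 10.252.117.48
  10.220.117.0/25 (10.220.117.0 - 10.220.117.127) does not contain 10.252.117.48
  10.252.245.0/25 (10.252.245.0 - 10.252.245.127) does not contain 10.252.117.48
  26.252.117.0/25 (26.252.117.0 - 26.252.117.127) does not contain 10.252.117.48
  10.188.116.0/23 (10.188.116.0 - 10.188.117.255) does not contain 10.252.117.48
Longest matching prefix is /22 -> interface port15.

port15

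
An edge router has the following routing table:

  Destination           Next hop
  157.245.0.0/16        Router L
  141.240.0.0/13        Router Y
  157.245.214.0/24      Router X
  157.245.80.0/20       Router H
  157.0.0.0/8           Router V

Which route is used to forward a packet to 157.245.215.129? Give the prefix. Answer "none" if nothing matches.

157.245.0.0/16

Entries matching 157.245.215.129:
  157.0.0.0/8 (157.0.0.0 - 157.255.255.255)
  157.245.0.0/16 (157.245.0.0 - 157.245.255.255)
Most specific is 157.245.0.0/16.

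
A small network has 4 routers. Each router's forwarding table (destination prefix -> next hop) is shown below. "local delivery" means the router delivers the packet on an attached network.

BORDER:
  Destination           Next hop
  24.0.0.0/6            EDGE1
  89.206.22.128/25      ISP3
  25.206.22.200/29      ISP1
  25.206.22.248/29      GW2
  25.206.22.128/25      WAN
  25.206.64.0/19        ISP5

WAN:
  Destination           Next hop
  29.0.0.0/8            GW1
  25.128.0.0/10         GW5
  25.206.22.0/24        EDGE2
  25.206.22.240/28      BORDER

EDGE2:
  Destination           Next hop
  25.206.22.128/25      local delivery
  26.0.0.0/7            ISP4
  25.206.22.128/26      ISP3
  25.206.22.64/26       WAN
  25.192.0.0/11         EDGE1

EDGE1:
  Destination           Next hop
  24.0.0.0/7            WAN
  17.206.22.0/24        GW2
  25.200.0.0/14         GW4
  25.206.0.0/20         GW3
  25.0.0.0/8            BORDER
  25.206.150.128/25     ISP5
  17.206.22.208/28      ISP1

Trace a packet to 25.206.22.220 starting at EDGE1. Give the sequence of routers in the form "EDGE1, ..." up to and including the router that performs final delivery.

EDGE1, BORDER, WAN, EDGE2

At EDGE1: longest match for 25.206.22.220 is 25.0.0.0/8 -> BORDER
At BORDER: longest match for 25.206.22.220 is 25.206.22.128/25 -> WAN
At WAN: longest match for 25.206.22.220 is 25.206.22.0/24 -> EDGE2
At EDGE2: longest match for 25.206.22.220 is 25.206.22.128/25 -> local delivery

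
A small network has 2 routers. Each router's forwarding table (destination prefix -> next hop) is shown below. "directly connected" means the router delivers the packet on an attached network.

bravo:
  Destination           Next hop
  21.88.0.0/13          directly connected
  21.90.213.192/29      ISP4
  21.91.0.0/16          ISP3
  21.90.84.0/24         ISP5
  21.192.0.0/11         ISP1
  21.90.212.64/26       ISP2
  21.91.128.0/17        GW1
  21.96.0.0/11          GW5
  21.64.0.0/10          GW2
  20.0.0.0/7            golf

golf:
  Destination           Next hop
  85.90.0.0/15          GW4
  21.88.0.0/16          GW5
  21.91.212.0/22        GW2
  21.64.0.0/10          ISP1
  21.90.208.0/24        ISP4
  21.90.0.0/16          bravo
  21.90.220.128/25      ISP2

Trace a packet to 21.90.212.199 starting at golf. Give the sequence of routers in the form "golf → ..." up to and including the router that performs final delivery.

golf → bravo

At golf: longest match for 21.90.212.199 is 21.90.0.0/16 -> bravo
At bravo: longest match for 21.90.212.199 is 21.88.0.0/13 -> directly connected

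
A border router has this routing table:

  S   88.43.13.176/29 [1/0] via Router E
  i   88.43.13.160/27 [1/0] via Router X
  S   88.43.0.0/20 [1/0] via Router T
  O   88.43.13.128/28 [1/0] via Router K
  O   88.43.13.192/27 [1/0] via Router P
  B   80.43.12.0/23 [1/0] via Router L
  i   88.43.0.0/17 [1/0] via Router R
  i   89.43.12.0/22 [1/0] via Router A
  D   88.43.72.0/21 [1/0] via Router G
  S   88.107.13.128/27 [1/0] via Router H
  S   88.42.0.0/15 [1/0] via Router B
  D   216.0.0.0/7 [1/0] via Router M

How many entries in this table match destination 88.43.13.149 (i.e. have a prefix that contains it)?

3

Prefixes containing 88.43.13.149:
  88.42.0.0/15 (88.42.0.0 - 88.43.255.255)
  88.43.0.0/17 (88.43.0.0 - 88.43.127.255)
  88.43.0.0/20 (88.43.0.0 - 88.43.15.255)
Total matching entries: 3.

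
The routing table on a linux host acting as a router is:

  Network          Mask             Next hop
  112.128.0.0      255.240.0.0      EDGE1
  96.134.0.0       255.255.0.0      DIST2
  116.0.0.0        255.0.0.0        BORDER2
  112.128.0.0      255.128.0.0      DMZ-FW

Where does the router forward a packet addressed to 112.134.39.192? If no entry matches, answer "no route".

Routes whose prefix contains 112.134.39.192:
  112.128.0.0/9 (112.128.0.0 - 112.255.255.255) -> DMZ-FW
  112.128.0.0/12 (112.128.0.0 - 112.143.255.255) -> EDGE1
More-specific entries that do NOT match:
  96.134.0.0/16 (96.134.0.0 - 96.134.255.255) does not contain 112.134.39.192
Longest matching prefix is /12 -> next hop EDGE1.

EDGE1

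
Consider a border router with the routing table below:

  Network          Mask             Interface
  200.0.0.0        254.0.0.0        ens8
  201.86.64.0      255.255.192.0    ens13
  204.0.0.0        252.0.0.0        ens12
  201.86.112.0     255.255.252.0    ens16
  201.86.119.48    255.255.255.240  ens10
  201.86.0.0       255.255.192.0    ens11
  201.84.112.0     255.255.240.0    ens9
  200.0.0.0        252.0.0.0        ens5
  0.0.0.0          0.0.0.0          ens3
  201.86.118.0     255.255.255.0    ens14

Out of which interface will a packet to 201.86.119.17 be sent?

Routes whose prefix contains 201.86.119.17:
  0.0.0.0/0 (default, matches everything) -> ens3
  200.0.0.0/6 (200.0.0.0 - 203.255.255.255) -> ens5
  200.0.0.0/7 (200.0.0.0 - 201.255.255.255) -> ens8
  201.86.64.0/18 (201.86.64.0 - 201.86.127.255) -> ens13
More-specific entries that do NOT match:
  201.86.119.48/28 (201.86.119.48 - 201.86.119.63) does not contain 201.86.119.17
  201.86.118.0/24 (201.86.118.0 - 201.86.118.255) does not contain 201.86.119.17
  201.86.112.0/22 (201.86.112.0 - 201.86.115.255) does not contain 201.86.119.17
  201.84.112.0/20 (201.84.112.0 - 201.84.127.255) does not contain 201.86.119.17
Longest matching prefix is /18 -> interface ens13.

ens13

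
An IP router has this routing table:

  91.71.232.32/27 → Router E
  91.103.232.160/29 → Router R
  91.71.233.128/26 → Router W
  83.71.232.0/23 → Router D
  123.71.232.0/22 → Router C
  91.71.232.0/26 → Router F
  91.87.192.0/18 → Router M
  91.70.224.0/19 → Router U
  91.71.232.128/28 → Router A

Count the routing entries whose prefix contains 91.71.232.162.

0

No listed prefix contains 91.71.232.162.
Total matching entries: 0.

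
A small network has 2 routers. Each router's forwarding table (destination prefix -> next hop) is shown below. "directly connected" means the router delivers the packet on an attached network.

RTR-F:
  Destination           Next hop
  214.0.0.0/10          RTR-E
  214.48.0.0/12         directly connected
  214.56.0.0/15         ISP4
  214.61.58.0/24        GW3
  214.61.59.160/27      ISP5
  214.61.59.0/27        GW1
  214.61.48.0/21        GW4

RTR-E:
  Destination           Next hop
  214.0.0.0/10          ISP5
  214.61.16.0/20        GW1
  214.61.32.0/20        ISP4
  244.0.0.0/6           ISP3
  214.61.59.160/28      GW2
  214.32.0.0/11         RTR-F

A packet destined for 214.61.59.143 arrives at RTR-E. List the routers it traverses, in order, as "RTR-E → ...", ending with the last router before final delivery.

At RTR-E: longest match for 214.61.59.143 is 214.32.0.0/11 -> RTR-F
At RTR-F: longest match for 214.61.59.143 is 214.48.0.0/12 -> directly connected

RTR-E → RTR-F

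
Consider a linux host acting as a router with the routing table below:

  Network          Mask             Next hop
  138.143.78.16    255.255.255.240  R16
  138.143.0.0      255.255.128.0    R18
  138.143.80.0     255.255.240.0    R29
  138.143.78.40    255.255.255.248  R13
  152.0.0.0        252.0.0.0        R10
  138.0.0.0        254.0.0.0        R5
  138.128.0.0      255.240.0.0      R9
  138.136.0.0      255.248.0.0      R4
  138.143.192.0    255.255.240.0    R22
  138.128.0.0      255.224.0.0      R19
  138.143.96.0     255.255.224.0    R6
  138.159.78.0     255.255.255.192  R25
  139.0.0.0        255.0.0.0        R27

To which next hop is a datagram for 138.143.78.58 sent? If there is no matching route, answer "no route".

R18

Routes whose prefix contains 138.143.78.58:
  138.0.0.0/7 (138.0.0.0 - 139.255.255.255) -> R5
  138.128.0.0/11 (138.128.0.0 - 138.159.255.255) -> R19
  138.128.0.0/12 (138.128.0.0 - 138.143.255.255) -> R9
  138.136.0.0/13 (138.136.0.0 - 138.143.255.255) -> R4
  138.143.0.0/17 (138.143.0.0 - 138.143.127.255) -> R18
More-specific entries that do NOT match:
  138.143.78.40/29 (138.143.78.40 - 138.143.78.47) does not contain 138.143.78.58
  138.143.78.16/28 (138.143.78.16 - 138.143.78.31) does not contain 138.143.78.58
  138.159.78.0/26 (138.159.78.0 - 138.159.78.63) does not contain 138.143.78.58
  138.143.80.0/20 (138.143.80.0 - 138.143.95.255) does not contain 138.143.78.58
  138.143.192.0/20 (138.143.192.0 - 138.143.207.255) does not contain 138.143.78.58
  138.143.96.0/19 (138.143.96.0 - 138.143.127.255) does not contain 138.143.78.58
Longest matching prefix is /17 -> next hop R18.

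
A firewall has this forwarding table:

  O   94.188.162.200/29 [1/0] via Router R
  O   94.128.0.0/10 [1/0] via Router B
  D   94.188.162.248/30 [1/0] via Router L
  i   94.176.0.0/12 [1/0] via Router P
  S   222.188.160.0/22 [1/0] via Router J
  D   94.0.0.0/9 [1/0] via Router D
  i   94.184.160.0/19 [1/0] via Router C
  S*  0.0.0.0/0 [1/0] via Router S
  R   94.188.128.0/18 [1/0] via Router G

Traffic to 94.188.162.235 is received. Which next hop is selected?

Router G

Routes whose prefix contains 94.188.162.235:
  0.0.0.0/0 (default, matches everything) -> Router S
  94.128.0.0/10 (94.128.0.0 - 94.191.255.255) -> Router B
  94.176.0.0/12 (94.176.0.0 - 94.191.255.255) -> Router P
  94.188.128.0/18 (94.188.128.0 - 94.188.191.255) -> Router G
More-specific entries that do NOT match:
  94.188.162.248/30 (94.188.162.248 - 94.188.162.251) does not contain 94.188.162.235
  94.188.162.200/29 (94.188.162.200 - 94.188.162.207) does not contain 94.188.162.235
  222.188.160.0/22 (222.188.160.0 - 222.188.163.255) does not contain 94.188.162.235
  94.184.160.0/19 (94.184.160.0 - 94.184.191.255) does not contain 94.188.162.235
Longest matching prefix is /18 -> next hop Router G.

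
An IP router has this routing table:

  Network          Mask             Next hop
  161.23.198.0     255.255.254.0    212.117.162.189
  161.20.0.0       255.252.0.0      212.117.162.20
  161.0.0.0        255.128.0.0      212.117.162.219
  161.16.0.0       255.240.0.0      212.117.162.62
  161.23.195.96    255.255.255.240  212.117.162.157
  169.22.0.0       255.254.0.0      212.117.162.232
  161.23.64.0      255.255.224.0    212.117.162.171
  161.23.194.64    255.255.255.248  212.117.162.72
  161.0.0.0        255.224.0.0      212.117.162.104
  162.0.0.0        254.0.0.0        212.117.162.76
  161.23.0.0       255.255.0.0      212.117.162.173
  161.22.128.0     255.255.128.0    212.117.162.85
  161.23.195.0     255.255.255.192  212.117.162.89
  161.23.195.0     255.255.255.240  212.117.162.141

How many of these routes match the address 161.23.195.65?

5

Prefixes containing 161.23.195.65:
  161.0.0.0/9 (161.0.0.0 - 161.127.255.255)
  161.0.0.0/11 (161.0.0.0 - 161.31.255.255)
  161.16.0.0/12 (161.16.0.0 - 161.31.255.255)
  161.20.0.0/14 (161.20.0.0 - 161.23.255.255)
  161.23.0.0/16 (161.23.0.0 - 161.23.255.255)
Total matching entries: 5.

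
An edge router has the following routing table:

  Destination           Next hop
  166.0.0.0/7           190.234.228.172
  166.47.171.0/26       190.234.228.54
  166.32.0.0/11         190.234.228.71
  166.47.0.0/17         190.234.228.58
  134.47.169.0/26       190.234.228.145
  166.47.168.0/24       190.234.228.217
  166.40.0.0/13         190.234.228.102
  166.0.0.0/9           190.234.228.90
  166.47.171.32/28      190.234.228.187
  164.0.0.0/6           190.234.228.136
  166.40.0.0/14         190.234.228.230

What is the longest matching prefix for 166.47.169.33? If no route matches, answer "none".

166.40.0.0/13

Entries matching 166.47.169.33:
  164.0.0.0/6 (164.0.0.0 - 167.255.255.255)
  166.0.0.0/7 (166.0.0.0 - 167.255.255.255)
  166.0.0.0/9 (166.0.0.0 - 166.127.255.255)
  166.32.0.0/11 (166.32.0.0 - 166.63.255.255)
  166.40.0.0/13 (166.40.0.0 - 166.47.255.255)
Most specific is 166.40.0.0/13.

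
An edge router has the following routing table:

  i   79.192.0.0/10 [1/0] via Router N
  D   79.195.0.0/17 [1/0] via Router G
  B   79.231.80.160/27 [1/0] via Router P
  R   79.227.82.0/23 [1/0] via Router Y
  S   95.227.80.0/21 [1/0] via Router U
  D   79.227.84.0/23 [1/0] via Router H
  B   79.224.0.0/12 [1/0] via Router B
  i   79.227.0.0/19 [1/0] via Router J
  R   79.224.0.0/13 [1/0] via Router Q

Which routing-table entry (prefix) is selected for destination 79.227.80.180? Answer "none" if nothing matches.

Entries matching 79.227.80.180:
  79.192.0.0/10 (79.192.0.0 - 79.255.255.255)
  79.224.0.0/12 (79.224.0.0 - 79.239.255.255)
  79.224.0.0/13 (79.224.0.0 - 79.231.255.255)
Most specific is 79.224.0.0/13.

79.224.0.0/13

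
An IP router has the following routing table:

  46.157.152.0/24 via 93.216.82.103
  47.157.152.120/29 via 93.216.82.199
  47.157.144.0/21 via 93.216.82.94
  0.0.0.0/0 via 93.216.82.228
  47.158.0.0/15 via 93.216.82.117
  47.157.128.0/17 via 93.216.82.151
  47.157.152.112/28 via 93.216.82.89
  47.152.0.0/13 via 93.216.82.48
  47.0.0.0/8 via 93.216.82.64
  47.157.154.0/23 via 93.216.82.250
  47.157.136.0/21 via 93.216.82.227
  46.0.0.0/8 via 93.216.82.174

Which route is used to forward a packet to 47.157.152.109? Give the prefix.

Entries matching 47.157.152.109:
  0.0.0.0/0 (default, matches everything)
  47.0.0.0/8 (47.0.0.0 - 47.255.255.255)
  47.152.0.0/13 (47.152.0.0 - 47.159.255.255)
  47.157.128.0/17 (47.157.128.0 - 47.157.255.255)
Most specific is 47.157.128.0/17.

47.157.128.0/17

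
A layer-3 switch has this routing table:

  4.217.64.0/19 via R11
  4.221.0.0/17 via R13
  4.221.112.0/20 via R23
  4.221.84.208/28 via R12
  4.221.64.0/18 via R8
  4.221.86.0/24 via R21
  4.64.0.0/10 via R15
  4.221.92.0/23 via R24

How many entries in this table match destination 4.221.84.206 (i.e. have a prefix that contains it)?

Prefixes containing 4.221.84.206:
  4.221.0.0/17 (4.221.0.0 - 4.221.127.255)
  4.221.64.0/18 (4.221.64.0 - 4.221.127.255)
Total matching entries: 2.

2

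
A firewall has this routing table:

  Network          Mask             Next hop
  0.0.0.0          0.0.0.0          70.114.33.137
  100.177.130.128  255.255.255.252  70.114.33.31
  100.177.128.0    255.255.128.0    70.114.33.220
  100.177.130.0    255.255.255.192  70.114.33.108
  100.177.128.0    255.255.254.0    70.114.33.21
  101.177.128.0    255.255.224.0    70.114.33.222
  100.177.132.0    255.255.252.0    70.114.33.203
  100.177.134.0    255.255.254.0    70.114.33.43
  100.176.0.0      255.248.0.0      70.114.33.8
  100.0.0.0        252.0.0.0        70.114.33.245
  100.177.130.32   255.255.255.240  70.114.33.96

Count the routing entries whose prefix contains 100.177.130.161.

4

Prefixes containing 100.177.130.161:
  0.0.0.0/0 (default, matches everything)
  100.0.0.0/6 (100.0.0.0 - 103.255.255.255)
  100.176.0.0/13 (100.176.0.0 - 100.183.255.255)
  100.177.128.0/17 (100.177.128.0 - 100.177.255.255)
Total matching entries: 4.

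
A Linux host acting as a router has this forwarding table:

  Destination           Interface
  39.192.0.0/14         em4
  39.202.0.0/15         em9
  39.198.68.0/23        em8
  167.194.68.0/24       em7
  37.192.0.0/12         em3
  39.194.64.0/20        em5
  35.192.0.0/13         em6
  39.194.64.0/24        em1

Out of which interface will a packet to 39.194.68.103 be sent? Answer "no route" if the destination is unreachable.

Routes whose prefix contains 39.194.68.103:
  39.192.0.0/14 (39.192.0.0 - 39.195.255.255) -> em4
  39.194.64.0/20 (39.194.64.0 - 39.194.79.255) -> em5
More-specific entries that do NOT match:
  167.194.68.0/24 (167.194.68.0 - 167.194.68.255) does not contain 39.194.68.103
  39.194.64.0/24 (39.194.64.0 - 39.194.64.255) does not contain 39.194.68.103
  39.198.68.0/23 (39.198.68.0 - 39.198.69.255) does not contain 39.194.68.103
Longest matching prefix is /20 -> interface em5.

em5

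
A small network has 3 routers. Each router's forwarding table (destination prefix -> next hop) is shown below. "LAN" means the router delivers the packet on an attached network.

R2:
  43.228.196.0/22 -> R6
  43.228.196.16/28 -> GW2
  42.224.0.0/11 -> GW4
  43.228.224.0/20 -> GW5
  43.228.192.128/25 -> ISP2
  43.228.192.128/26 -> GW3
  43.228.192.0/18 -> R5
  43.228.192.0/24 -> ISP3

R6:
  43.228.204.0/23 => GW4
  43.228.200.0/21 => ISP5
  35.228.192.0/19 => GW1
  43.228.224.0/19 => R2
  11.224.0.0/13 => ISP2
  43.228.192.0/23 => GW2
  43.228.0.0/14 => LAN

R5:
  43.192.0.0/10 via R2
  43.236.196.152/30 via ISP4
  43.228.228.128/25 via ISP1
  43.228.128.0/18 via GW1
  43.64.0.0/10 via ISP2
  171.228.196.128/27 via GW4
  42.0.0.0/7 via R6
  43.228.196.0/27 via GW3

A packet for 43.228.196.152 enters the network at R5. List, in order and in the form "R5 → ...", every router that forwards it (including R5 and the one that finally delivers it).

At R5: longest match for 43.228.196.152 is 43.192.0.0/10 -> R2
At R2: longest match for 43.228.196.152 is 43.228.196.0/22 -> R6
At R6: longest match for 43.228.196.152 is 43.228.0.0/14 -> LAN

R5 → R2 → R6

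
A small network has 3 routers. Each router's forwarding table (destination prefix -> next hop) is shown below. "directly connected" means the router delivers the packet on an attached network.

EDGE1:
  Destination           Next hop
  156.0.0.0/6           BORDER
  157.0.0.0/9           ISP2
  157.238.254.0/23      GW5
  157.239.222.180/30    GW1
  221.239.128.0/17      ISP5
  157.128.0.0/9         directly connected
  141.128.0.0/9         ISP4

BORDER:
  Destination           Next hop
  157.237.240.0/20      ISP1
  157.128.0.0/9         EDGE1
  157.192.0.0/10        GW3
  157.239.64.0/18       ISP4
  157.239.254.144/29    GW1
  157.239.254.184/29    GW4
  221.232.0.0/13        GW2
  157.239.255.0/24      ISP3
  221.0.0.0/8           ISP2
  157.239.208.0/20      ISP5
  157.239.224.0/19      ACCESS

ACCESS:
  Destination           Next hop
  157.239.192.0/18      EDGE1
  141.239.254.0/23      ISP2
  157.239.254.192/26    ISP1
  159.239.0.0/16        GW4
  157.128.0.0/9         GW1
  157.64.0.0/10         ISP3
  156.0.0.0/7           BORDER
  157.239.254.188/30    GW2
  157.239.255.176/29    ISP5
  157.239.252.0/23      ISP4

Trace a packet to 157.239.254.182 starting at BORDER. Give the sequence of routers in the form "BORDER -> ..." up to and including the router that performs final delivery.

BORDER -> ACCESS -> EDGE1

At BORDER: longest match for 157.239.254.182 is 157.239.224.0/19 -> ACCESS
At ACCESS: longest match for 157.239.254.182 is 157.239.192.0/18 -> EDGE1
At EDGE1: longest match for 157.239.254.182 is 157.128.0.0/9 -> directly connected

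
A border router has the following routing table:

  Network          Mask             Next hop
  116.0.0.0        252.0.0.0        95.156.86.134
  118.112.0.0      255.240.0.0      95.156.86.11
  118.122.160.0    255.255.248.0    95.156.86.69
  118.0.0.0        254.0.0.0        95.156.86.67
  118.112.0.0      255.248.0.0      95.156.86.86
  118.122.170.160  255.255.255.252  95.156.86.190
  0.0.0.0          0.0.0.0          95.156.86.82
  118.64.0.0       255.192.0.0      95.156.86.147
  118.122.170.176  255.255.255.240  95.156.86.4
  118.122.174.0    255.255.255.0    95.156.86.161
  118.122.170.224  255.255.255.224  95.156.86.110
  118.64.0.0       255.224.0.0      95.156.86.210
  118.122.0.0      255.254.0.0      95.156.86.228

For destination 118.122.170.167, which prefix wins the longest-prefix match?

Entries matching 118.122.170.167:
  0.0.0.0/0 (default, matches everything)
  116.0.0.0/6 (116.0.0.0 - 119.255.255.255)
  118.0.0.0/7 (118.0.0.0 - 119.255.255.255)
  118.64.0.0/10 (118.64.0.0 - 118.127.255.255)
  118.112.0.0/12 (118.112.0.0 - 118.127.255.255)
  118.122.0.0/15 (118.122.0.0 - 118.123.255.255)
Most specific is 118.122.0.0/15.

118.122.0.0/15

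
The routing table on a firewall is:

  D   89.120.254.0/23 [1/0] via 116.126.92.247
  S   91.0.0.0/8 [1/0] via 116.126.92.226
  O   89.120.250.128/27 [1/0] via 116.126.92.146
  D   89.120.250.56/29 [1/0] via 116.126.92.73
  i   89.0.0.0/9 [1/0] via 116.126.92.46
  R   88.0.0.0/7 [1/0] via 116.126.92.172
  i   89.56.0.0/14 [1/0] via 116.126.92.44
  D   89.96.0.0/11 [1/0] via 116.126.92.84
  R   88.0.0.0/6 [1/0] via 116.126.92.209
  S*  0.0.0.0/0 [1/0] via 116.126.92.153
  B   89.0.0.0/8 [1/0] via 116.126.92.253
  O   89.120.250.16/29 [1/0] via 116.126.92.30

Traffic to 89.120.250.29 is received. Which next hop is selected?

116.126.92.84

Routes whose prefix contains 89.120.250.29:
  0.0.0.0/0 (default, matches everything) -> 116.126.92.153
  88.0.0.0/6 (88.0.0.0 - 91.255.255.255) -> 116.126.92.209
  88.0.0.0/7 (88.0.0.0 - 89.255.255.255) -> 116.126.92.172
  89.0.0.0/8 (89.0.0.0 - 89.255.255.255) -> 116.126.92.253
  89.0.0.0/9 (89.0.0.0 - 89.127.255.255) -> 116.126.92.46
  89.96.0.0/11 (89.96.0.0 - 89.127.255.255) -> 116.126.92.84
More-specific entries that do NOT match:
  89.120.250.56/29 (89.120.250.56 - 89.120.250.63) does not contain 89.120.250.29
  89.120.250.16/29 (89.120.250.16 - 89.120.250.23) does not contain 89.120.250.29
  89.120.250.128/27 (89.120.250.128 - 89.120.250.159) does not contain 89.120.250.29
  89.120.254.0/23 (89.120.254.0 - 89.120.255.255) does not contain 89.120.250.29
  89.56.0.0/14 (89.56.0.0 - 89.59.255.255) does not contain 89.120.250.29
Longest matching prefix is /11 -> next hop 116.126.92.84.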